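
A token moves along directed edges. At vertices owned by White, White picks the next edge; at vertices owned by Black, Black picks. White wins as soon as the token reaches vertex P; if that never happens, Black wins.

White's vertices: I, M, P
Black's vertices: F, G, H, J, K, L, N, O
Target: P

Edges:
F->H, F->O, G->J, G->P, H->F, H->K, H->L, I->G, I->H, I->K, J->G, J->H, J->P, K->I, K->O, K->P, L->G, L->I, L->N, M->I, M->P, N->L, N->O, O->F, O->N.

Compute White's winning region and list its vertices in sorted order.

M, P

A0 = {P}
A1: add {M} — M (White) has M→P.
A2 = A1; e.g. F (Black) can still go to H. Fixed point.
White's winning region = {M, P}.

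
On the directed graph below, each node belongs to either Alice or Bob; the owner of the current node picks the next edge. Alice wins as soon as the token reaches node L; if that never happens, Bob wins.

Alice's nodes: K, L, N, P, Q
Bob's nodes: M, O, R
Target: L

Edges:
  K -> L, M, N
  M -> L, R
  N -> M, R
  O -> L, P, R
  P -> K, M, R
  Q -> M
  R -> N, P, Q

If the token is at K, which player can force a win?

A0 = {L}
A1: add {K} — K (Alice) has K→L.
K ∈ A1, so Alice can force the target.

Alice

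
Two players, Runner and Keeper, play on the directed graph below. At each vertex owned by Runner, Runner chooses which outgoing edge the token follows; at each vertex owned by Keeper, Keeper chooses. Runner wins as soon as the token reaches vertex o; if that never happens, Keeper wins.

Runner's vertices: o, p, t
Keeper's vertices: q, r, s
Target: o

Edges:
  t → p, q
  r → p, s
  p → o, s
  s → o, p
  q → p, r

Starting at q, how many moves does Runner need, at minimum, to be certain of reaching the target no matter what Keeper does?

4

A0 = {o}
A1: add {p} — p (Runner) has p→o.
A2: add {s, t} — s (Keeper): all of {o, p} already in; t (Runner) has t→p.
A3: add {r} — r (Keeper): all of {p, s} already in.
A4: add {q} — q (Keeper): all of {p, r} already in.
A4 = all vertices. Fixed point.
q enters the attractor at level 4, so Runner can force the target in 4 moves from there.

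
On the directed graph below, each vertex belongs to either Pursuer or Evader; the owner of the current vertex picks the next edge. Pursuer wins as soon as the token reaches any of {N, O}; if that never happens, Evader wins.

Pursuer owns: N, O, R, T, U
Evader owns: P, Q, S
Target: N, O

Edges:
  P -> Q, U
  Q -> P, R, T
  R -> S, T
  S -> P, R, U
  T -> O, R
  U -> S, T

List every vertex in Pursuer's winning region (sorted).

N, O, R, T, U

A0 = {N, O}
A1: add {T} — T (Pursuer) has T→O.
A2: add {R, U} — R (Pursuer) has R→T; U (Pursuer) has U→T.
A3 = A2; e.g. P (Evader) can still go to Q. Fixed point.
Pursuer's winning region = {N, O, R, T, U}.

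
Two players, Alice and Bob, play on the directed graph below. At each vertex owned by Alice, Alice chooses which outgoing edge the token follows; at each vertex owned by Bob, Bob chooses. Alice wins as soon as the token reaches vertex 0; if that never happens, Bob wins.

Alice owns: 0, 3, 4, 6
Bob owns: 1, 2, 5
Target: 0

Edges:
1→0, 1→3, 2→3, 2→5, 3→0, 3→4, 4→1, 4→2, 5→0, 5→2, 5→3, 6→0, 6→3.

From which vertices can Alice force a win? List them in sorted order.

A0 = {0}
A1: add {3, 6} — 3 (Alice) has 3→0; 6 (Alice) has 6→0.
A2: add {1} — 1 (Bob): all of {0, 3} already in.
A3: add {4} — 4 (Alice) has 4→1.
A4 = A3; e.g. 2 (Bob) can still go to 5. Fixed point.
Alice's winning region = {0, 1, 3, 4, 6}.

0, 1, 3, 4, 6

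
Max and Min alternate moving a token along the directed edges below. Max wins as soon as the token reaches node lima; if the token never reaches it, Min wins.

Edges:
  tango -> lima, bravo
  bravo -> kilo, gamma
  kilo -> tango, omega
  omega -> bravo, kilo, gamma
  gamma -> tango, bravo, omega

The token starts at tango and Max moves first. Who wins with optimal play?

Track states (vertex, player-to-move).
A0 = {(lima,Max), (lima,Min)}
A1: add {(tango,Max)}.
(tango,Max) ∈ A1 ⇒ Max forces the target.

Max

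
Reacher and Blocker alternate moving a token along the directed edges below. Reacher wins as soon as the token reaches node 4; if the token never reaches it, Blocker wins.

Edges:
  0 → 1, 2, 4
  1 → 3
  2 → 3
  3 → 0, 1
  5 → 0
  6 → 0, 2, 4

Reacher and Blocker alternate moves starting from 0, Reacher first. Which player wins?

Track states (vertex, player-to-move).
A0 = {(4,Reacher), (4,Blocker)}
A1: add {(0,Reacher), (6,Reacher)}.
(0,Reacher) ∈ A1 ⇒ Reacher forces the target.

Reacher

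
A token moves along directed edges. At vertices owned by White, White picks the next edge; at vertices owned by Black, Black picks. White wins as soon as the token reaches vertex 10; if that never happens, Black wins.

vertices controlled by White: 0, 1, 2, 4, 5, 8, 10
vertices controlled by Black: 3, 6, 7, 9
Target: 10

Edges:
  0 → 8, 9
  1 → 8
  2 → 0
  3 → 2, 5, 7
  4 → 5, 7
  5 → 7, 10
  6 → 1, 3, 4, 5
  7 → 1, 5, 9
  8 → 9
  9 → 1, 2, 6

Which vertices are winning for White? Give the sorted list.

4, 5, 10

A0 = {10}
A1: add {5} — 5 (White) has 5→10.
A2: add {4} — 4 (White) has 4→5.
A3 = A2; e.g. 0 (White) has no edge into A2. Fixed point.
White's winning region = {4, 5, 10}.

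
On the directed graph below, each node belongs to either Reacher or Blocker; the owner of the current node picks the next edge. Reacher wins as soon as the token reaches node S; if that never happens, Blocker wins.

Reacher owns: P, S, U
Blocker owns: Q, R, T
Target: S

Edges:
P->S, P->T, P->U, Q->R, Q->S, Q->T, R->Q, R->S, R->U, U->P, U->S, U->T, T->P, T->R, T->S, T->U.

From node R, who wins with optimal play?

Blocker

A0 = {S}
A1: add {P, U} — P (Reacher) has P→S; U (Reacher) has U→S.
A2 = A1; e.g. Q (Blocker) can still go to R. Fixed point.
R never enters the attractor, so Blocker can avoid the target forever.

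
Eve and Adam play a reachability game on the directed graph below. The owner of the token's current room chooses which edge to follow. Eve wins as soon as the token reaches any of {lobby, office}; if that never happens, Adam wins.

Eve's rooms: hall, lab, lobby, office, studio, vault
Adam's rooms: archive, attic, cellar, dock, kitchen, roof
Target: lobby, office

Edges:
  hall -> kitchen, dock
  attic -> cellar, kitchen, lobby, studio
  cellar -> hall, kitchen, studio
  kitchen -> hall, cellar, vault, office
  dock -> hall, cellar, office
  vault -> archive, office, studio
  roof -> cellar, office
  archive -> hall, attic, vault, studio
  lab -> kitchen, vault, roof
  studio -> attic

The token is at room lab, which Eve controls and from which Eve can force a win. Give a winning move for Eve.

vault

A0 = {lobby, office}
A1: add {vault} — vault (Eve) has vault→office.
A2: add {lab} — lab (Eve) has lab→vault.
A3 = A2; e.g. hall (Eve) has no edge into A2. Fixed point.
From lab, successor vault is in the attractor (rank 1); the other successors kitchen, roof are not.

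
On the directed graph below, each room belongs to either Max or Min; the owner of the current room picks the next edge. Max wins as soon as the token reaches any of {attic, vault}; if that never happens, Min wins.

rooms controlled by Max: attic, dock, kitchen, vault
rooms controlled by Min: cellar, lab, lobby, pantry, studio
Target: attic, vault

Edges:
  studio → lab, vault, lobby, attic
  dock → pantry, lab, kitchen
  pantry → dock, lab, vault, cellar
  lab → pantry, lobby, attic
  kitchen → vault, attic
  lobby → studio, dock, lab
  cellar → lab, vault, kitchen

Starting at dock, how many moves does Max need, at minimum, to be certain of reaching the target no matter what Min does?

A0 = {attic, vault}
A1: add {kitchen} — kitchen (Max) has kitchen→vault.
A2: add {dock} — dock (Max) has dock→kitchen.
A3 = A2; e.g. studio (Min) can still go to lab. Fixed point.
dock enters the attractor at level 2, so Max can force the target in 2 moves from there.

2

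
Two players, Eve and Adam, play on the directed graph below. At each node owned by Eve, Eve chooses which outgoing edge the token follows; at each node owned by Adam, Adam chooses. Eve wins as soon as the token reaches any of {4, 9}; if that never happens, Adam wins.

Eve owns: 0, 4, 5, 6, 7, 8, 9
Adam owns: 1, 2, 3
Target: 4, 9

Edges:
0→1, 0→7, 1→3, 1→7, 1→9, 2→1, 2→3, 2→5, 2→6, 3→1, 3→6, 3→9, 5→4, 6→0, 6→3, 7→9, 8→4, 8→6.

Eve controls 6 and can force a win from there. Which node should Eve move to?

0

A0 = {4, 9}
A1: add {5, 7, 8} — 5 (Eve) has 5→4; 7 (Eve) has 7→9; 8 (Eve) has 8→4.
A2: add {0} — 0 (Eve) has 0→7.
A3: add {6} — 6 (Eve) has 6→0.
A4 = A3; e.g. 1 (Adam) can still go to 3. Fixed point.
From 6, successor 0 is in the attractor (rank 2); the other successor 3 is not.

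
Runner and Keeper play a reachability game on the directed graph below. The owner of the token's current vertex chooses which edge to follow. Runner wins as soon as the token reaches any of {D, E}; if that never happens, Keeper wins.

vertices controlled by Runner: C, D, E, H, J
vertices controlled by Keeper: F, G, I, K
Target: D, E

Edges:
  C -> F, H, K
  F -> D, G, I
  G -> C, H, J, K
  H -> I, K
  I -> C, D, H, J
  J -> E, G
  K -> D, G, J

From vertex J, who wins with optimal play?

A0 = {D, E}
A1: add {J} — J (Runner) has J→E.
A2 = A1; e.g. C (Runner) has no edge into A1. Fixed point.
J ∈ A1, so Runner can force the target.

Runner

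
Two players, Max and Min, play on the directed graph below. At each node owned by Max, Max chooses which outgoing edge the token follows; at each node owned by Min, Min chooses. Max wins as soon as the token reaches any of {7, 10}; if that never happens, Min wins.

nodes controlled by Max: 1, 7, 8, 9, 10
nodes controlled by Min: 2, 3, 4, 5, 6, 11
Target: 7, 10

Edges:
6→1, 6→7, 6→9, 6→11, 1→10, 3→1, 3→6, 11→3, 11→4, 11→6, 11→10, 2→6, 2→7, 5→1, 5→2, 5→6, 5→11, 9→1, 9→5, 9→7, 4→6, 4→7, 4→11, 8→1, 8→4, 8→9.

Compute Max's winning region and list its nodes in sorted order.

A0 = {7, 10}
A1: add {1, 9} — 1 (Max) has 1→10; 9 (Max) has 9→7.
A2: add {8} — 8 (Max) has 8→1.
A3 = A2; e.g. 2 (Min) can still go to 6. Fixed point.
Max's winning region = {1, 7, 8, 9, 10}.

1, 7, 8, 9, 10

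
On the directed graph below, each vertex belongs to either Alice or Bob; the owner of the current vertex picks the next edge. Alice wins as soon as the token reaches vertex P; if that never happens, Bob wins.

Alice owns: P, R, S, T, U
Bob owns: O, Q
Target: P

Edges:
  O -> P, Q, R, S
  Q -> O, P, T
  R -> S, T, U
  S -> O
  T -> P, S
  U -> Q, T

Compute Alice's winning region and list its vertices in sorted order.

P, R, T, U

A0 = {P}
A1: add {T} — T (Alice) has T→P.
A2: add {R, U} — R (Alice) has R→T; U (Alice) has U→T.
A3 = A2; e.g. O (Bob) can still go to Q. Fixed point.
Alice's winning region = {P, R, T, U}.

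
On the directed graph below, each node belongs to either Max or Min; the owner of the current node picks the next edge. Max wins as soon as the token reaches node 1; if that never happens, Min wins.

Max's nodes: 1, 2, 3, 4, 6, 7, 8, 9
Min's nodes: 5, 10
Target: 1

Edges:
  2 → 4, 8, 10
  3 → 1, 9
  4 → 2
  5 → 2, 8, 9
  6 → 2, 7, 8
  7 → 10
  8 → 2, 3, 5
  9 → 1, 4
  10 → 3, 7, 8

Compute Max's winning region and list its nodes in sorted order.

1, 2, 3, 4, 5, 6, 8, 9

A0 = {1}
A1: add {3, 9} — 3 (Max) has 3→1; 9 (Max) has 9→1.
A2: add {8} — 8 (Max) has 8→3.
A3: add {2, 6} — 2 (Max) has 2→8; 6 (Max) has 6→8.
A4: add {4, 5} — 4 (Max) has 4→2; 5 (Min): all of {2, 8, 9} already in.
A5 = A4; e.g. 7 (Max) has no edge into A4. Fixed point.
Max's winning region = {1, 2, 3, 4, 5, 6, 8, 9}.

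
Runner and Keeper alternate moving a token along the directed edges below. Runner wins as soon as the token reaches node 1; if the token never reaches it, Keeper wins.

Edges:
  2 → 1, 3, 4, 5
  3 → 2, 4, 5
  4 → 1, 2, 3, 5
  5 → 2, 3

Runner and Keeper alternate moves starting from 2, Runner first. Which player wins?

Track states (vertex, player-to-move).
A0 = {(1,Runner), (1,Keeper)}
A1: add {(2,Runner), (4,Runner)}.
(2,Runner) ∈ A1 ⇒ Runner forces the target.

Runner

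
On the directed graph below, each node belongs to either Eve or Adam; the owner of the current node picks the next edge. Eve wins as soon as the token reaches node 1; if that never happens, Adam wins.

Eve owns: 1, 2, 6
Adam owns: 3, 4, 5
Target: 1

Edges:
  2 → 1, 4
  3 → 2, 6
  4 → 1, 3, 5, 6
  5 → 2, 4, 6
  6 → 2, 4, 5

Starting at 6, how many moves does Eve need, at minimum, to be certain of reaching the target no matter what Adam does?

2

A0 = {1}
A1: add {2} — 2 (Eve) has 2→1.
A2: add {6} — 6 (Eve) has 6→2.
6 enters the attractor at level 2, so Eve can force the target in 2 moves from there.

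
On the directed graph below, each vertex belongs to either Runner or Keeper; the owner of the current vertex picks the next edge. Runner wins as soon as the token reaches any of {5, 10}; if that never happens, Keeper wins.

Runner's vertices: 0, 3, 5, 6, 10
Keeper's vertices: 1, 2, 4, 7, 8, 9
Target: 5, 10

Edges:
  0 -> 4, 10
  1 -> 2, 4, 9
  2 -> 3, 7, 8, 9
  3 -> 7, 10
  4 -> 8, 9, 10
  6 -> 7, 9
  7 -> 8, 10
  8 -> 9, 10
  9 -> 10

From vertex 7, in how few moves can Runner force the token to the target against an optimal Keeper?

3

A0 = {5, 10}
A1: add {0, 3, 9} — 0 (Runner) has 0→10; 3 (Runner) has 3→10; 9 (Keeper): all of {10} already in.
A2: add {6, 8} — 6 (Runner) has 6→9; 8 (Keeper): all of {9, 10} already in.
A3: add {4, 7} — 4 (Keeper): all of {8, 9, 10} already in; 7 (Keeper): all of {8, 10} already in.
7 enters the attractor at level 3, so Runner can force the target in 3 moves from there.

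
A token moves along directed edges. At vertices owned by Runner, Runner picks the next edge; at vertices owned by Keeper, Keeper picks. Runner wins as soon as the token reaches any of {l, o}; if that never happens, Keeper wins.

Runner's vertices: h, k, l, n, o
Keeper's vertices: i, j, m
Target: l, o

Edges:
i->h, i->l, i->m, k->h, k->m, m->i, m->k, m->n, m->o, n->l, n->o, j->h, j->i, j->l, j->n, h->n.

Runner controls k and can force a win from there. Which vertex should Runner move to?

A0 = {l, o}
A1: add {n} — n (Runner) has n→l.
A2: add {h} — h (Runner) has h→n.
A3: add {k} — k (Runner) has k→h.
A4 = A3; e.g. i (Keeper) can still go to m. Fixed point.
From k, successor h is in the attractor (rank 2); the other successor m is not.

h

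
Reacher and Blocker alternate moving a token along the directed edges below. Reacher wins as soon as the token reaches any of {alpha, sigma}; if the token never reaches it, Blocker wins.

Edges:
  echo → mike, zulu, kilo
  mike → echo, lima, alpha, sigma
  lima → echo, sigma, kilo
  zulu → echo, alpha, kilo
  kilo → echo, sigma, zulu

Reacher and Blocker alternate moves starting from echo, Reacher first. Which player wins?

Blocker

Track states (vertex, player-to-move).
A0 = {(alpha,Reacher), (alpha,Blocker), (sigma,Reacher), (sigma,Blocker)}
A1: add {(mike,Reacher), (lima,Reacher), (zulu,Reacher), (kilo,Reacher)}.
A2: add {(echo,Blocker)}.
A3 = A2; e.g. (echo,Reacher) stays out. (echo,Reacher) never enters ⇒ Blocker avoids the target.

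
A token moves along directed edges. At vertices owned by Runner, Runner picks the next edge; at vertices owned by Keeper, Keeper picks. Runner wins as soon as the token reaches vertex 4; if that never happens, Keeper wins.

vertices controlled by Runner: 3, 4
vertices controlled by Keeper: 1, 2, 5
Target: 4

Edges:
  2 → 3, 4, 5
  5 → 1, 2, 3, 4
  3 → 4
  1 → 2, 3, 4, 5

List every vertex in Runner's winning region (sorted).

A0 = {4}
A1: add {3} — 3 (Runner) has 3→4.
A2 = A1; e.g. 1 (Keeper) can still go to 2. Fixed point.
Runner's winning region = {3, 4}.

3, 4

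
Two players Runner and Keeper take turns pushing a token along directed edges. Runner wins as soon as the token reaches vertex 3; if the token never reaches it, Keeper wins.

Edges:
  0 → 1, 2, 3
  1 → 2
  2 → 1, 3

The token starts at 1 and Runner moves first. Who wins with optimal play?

Track states (vertex, player-to-move).
A0 = {(3,Runner), (3,Keeper)}
A1: add {(0,Runner), (2,Runner)}.
A2: add {(1,Keeper)}.
A3 = A2; e.g. (0,Keeper) stays out. (1,Runner) never enters ⇒ Keeper avoids the target.

Keeper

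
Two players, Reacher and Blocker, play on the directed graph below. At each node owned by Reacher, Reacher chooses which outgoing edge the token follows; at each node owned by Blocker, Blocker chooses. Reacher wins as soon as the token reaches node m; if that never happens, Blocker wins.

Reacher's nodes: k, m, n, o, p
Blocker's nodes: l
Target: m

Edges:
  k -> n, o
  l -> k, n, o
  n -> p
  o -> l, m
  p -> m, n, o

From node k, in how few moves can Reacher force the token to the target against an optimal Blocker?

A0 = {m}
A1: add {o, p} — o (Reacher) has o→m; p (Reacher) has p→m.
A2: add {k, n} — k (Reacher) has k→o; n (Reacher) has n→p.
k enters the attractor at level 2, so Reacher can force the target in 2 moves from there.

2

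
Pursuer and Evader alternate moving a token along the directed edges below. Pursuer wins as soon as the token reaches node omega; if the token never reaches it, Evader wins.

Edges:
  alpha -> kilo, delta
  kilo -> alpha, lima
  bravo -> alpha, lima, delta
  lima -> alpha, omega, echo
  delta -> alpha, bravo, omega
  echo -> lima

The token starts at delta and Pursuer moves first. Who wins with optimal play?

Pursuer

Track states (vertex, player-to-move).
A0 = {(omega,Pursuer), (omega,Evader)}
A1: add {(lima,Pursuer), (delta,Pursuer)}.
(delta,Pursuer) ∈ A1 ⇒ Pursuer forces the target.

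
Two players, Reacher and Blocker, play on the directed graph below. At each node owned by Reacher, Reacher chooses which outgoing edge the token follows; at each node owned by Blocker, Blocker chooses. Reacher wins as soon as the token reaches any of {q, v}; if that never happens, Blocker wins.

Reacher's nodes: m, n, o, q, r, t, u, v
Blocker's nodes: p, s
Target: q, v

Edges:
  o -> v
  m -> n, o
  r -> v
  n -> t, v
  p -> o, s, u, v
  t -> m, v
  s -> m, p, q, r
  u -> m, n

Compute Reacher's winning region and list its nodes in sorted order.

m, n, o, q, r, t, u, v

A0 = {q, v}
A1: add {n, o, r, t} — n (Reacher) has n→v; o (Reacher) has o→v; r (Reacher) has r→v; t (Reacher) has t→v.
A2: add {m, u} — m (Reacher) has m→n; u (Reacher) has u→n.
A3 = A2; e.g. p (Blocker) can still go to s. Fixed point.
Reacher's winning region = {m, n, o, q, r, t, u, v}.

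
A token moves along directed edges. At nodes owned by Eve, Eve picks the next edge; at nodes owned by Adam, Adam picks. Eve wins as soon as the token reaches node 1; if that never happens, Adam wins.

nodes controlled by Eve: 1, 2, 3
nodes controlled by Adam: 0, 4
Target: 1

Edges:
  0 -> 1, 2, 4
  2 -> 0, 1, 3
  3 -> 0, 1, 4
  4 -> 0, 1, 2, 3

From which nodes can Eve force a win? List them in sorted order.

1, 2, 3

A0 = {1}
A1: add {2, 3} — 2 (Eve) has 2→1; 3 (Eve) has 3→1.
A2 = A1; e.g. 0 (Adam) can still go to 4. Fixed point.
Eve's winning region = {1, 2, 3}.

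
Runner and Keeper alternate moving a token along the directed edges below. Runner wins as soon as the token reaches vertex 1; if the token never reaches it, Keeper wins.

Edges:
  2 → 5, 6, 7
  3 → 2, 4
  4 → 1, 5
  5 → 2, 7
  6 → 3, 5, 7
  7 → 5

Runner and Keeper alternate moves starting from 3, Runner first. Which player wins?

Keeper

Track states (vertex, player-to-move).
A0 = {(1,Runner), (1,Keeper)}
A1: add {(4,Runner)}.
A2 = A1; e.g. (2,Runner) stays out. (3,Runner) never enters ⇒ Keeper avoids the target.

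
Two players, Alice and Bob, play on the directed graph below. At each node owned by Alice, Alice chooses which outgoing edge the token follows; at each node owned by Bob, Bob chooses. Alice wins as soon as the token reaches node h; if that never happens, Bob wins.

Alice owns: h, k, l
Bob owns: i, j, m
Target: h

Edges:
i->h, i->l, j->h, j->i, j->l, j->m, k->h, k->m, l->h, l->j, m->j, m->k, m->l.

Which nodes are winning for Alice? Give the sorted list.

A0 = {h}
A1: add {k, l} — k (Alice) has k→h; l (Alice) has l→h.
A2: add {i} — i (Bob): all of {h, l} already in.
A3 = A2; e.g. j (Bob) can still go to m. Fixed point.
Alice's winning region = {h, i, k, l}.

h, i, k, l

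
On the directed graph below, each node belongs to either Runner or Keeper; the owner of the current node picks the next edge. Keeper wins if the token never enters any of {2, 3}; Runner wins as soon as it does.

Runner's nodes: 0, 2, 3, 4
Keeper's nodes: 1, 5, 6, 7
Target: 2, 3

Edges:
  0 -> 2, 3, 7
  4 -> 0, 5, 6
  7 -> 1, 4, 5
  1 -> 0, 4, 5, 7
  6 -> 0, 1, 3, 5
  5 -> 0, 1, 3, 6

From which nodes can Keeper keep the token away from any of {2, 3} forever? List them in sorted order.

1, 5, 6, 7

A0 = {2, 3}
A1: add {0} — 0 (Runner) has 0→2.
A2: add {4} — 4 (Runner) has 4→0.
A3 = A2; e.g. 1 (Keeper) can still go to 5. Fixed point.
Runner's attractor = {0, 2, 3, 4}; Keeper avoids the target exactly from the complement.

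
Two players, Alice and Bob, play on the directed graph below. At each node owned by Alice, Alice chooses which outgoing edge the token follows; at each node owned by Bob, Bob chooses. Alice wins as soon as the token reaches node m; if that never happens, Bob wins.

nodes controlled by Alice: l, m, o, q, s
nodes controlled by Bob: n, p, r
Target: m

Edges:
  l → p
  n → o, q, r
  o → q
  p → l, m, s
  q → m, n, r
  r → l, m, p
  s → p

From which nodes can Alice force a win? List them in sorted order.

A0 = {m}
A1: add {q} — q (Alice) has q→m.
A2: add {o} — o (Alice) has o→q.
A3 = A2; e.g. l (Alice) has no edge into A2. Fixed point.
Alice's winning region = {m, o, q}.

m, o, q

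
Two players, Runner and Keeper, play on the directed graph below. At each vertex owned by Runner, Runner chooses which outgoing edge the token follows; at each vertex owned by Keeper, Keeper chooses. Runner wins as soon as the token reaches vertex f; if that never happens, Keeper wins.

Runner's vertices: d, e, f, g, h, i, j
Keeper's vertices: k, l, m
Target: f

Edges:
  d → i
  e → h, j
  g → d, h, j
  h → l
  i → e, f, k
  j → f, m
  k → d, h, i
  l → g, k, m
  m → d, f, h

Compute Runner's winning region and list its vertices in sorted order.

d, e, f, g, i, j

A0 = {f}
A1: add {i, j} — i (Runner) has i→f; j (Runner) has j→f.
A2: add {d, e, g} — d (Runner) has d→i; e (Runner) has e→j; g (Runner) has g→j.
A3 = A2; e.g. h (Runner) has no edge into A2. Fixed point.
Runner's winning region = {d, e, f, g, i, j}.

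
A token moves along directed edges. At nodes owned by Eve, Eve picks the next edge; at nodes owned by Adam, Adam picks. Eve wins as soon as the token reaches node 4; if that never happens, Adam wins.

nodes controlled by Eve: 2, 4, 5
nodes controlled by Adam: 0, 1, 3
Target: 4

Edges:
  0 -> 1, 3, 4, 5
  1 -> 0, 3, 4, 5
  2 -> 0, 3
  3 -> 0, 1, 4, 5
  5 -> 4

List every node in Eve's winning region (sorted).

A0 = {4}
A1: add {5} — 5 (Eve) has 5→4.
A2 = A1; e.g. 0 (Adam) can still go to 1. Fixed point.
Eve's winning region = {4, 5}.

4, 5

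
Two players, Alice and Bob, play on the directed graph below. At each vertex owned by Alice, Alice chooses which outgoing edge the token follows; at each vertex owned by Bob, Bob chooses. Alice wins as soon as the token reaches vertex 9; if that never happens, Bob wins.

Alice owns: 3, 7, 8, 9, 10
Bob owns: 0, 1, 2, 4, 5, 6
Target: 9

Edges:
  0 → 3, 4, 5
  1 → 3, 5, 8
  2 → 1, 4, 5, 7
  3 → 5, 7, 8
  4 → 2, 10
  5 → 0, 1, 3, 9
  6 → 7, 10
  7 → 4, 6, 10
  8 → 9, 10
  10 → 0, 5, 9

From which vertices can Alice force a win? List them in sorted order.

3, 6, 7, 8, 9, 10

A0 = {9}
A1: add {8, 10} — 8 (Alice) has 8→9; 10 (Alice) has 10→9.
A2: add {3, 7} — 3 (Alice) has 3→8; 7 (Alice) has 7→10.
A3: add {6} — 6 (Bob): all of {7, 10} already in.
A4 = A3; e.g. 0 (Bob) can still go to 4. Fixed point.
Alice's winning region = {3, 6, 7, 8, 9, 10}.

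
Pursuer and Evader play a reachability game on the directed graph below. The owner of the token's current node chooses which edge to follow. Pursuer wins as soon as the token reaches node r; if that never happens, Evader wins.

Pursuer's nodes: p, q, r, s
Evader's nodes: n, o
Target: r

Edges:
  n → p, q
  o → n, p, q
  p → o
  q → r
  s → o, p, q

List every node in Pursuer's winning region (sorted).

q, r, s

A0 = {r}
A1: add {q} — q (Pursuer) has q→r.
A2: add {s} — s (Pursuer) has s→q.
A3 = A2; e.g. n (Evader) can still go to p. Fixed point.
Pursuer's winning region = {q, r, s}.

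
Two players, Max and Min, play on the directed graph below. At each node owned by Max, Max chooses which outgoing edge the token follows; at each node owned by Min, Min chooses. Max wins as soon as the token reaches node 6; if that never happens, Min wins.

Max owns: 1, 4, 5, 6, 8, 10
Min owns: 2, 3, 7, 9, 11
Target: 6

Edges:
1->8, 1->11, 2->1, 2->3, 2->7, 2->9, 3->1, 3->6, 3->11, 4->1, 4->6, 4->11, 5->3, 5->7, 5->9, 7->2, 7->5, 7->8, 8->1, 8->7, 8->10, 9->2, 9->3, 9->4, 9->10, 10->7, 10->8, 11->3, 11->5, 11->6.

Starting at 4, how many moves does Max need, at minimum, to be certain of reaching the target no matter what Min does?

A0 = {6}
A1: add {4} — 4 (Max) has 4→6.
A2 = A1; e.g. 1 (Max) has no edge into A1. Fixed point.
4 enters the attractor at level 1, so Max can force the target in 1 move from there.

1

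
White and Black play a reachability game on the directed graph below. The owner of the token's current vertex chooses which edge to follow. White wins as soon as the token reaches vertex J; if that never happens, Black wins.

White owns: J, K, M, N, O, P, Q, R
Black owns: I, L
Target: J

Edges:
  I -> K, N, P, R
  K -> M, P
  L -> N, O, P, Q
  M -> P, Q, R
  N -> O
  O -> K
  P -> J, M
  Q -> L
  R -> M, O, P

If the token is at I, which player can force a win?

White

A0 = {J}
A1: add {P} — P (White) has P→J.
A2: add {K, M, R} — K (White) has K→P; M (White) has M→P; R (White) has R→P.
A3: add {O} — O (White) has O→K.
A4: add {N} — N (White) has N→O.
A5: add {I} — I (Black): all of {K, N, P, R} already in.
A6 = A5; e.g. L (Black) can still go to Q. Fixed point.
I ∈ A5, so White can force the target.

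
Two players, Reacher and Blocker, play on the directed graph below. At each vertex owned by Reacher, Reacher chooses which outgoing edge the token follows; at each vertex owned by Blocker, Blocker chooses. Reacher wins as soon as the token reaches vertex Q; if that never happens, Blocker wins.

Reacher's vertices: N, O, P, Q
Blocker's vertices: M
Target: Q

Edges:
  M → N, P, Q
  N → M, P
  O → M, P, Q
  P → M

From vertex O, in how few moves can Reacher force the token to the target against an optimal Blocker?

1

A0 = {Q}
A1: add {O} — O (Reacher) has O→Q.
A2 = A1; e.g. M (Blocker) can still go to N. Fixed point.
O enters the attractor at level 1, so Reacher can force the target in 1 move from there.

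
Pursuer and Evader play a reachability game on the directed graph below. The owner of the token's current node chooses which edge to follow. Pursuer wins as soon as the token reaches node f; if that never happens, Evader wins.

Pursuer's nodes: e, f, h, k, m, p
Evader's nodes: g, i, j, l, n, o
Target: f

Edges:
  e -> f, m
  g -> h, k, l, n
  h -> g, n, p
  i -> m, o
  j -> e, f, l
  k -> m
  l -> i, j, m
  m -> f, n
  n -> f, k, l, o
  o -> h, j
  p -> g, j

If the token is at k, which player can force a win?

Pursuer

A0 = {f}
A1: add {e, m} — e (Pursuer) has e→f; m (Pursuer) has m→f.
A2: add {k} — k (Pursuer) has k→m.
A3 = A2; e.g. g (Evader) can still go to h. Fixed point.
k ∈ A2, so Pursuer can force the target.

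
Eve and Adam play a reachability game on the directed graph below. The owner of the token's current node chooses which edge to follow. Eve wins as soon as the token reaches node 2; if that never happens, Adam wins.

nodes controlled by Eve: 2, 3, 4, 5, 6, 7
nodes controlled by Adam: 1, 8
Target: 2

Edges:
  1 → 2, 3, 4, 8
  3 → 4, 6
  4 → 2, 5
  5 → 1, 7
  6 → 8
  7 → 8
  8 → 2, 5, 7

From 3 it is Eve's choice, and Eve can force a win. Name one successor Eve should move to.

4

A0 = {2}
A1: add {4} — 4 (Eve) has 4→2.
A2: add {3} — 3 (Eve) has 3→4.
A3 = A2; e.g. 1 (Adam) can still go to 8. Fixed point.
From 3, successor 4 is in the attractor (rank 1); the other successor 6 is not.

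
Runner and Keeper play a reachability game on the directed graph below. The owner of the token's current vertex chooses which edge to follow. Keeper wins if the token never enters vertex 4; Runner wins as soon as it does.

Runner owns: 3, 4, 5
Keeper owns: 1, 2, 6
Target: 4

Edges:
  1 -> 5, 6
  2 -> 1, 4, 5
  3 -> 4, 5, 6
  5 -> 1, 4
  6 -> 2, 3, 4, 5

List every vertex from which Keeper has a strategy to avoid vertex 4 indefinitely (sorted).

1, 2, 6

A0 = {4}
A1: add {3, 5} — 3 (Runner) has 3→4; 5 (Runner) has 5→4.
A2 = A1; e.g. 1 (Keeper) can still go to 6. Fixed point.
Runner's attractor = {3, 4, 5}; Keeper avoids the target exactly from the complement.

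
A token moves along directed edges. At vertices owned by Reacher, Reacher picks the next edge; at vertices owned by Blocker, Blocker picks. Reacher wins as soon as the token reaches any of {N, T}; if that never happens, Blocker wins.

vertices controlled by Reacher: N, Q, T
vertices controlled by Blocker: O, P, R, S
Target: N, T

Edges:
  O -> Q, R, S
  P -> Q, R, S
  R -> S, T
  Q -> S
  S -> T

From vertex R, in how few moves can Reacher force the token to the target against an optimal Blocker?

2

A0 = {N, T}
A1: add {S} — S (Blocker): all of {T} already in.
A2: add {Q, R} — Q (Reacher) has Q→S; R (Blocker): all of {S, T} already in.
R enters the attractor at level 2, so Reacher can force the target in 2 moves from there.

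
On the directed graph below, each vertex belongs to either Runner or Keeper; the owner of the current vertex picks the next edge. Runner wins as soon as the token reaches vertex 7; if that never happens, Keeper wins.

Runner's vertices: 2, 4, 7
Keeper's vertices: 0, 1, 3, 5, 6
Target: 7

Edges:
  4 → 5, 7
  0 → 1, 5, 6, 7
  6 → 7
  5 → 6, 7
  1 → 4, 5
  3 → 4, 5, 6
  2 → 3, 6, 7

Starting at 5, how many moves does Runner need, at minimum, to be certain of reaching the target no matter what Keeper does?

A0 = {7}
A1: add {2, 4, 6} — 2 (Runner) has 2→7; 4 (Runner) has 4→7; 6 (Keeper): all of {7} already in.
A2: add {5} — 5 (Keeper): all of {6, 7} already in.
5 enters the attractor at level 2, so Runner can force the target in 2 moves from there.

2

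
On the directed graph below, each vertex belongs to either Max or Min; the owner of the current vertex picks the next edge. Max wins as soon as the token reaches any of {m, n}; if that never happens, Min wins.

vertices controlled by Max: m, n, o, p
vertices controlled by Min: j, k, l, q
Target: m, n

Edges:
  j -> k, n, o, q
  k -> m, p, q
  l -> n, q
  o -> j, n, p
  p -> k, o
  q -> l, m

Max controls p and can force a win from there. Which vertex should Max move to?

o

A0 = {m, n}
A1: add {o} — o (Max) has o→n.
A2: add {p} — p (Max) has p→o.
A3 = A2; e.g. j (Min) can still go to k. Fixed point.
From p, successor o is in the attractor (rank 1); the other successor k is not.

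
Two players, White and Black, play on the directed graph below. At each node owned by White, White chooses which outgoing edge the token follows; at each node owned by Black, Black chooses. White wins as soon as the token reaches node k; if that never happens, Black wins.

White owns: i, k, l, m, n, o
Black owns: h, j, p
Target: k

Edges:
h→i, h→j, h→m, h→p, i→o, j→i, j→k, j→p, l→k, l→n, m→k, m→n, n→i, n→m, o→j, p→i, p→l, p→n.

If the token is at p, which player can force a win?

A0 = {k}
A1: add {l, m} — l (White) has l→k; m (White) has m→k.
A2: add {n} — n (White) has n→m.
A3 = A2; e.g. h (Black) can still go to i. Fixed point.
p never enters the attractor, so Black can avoid the target forever.

Black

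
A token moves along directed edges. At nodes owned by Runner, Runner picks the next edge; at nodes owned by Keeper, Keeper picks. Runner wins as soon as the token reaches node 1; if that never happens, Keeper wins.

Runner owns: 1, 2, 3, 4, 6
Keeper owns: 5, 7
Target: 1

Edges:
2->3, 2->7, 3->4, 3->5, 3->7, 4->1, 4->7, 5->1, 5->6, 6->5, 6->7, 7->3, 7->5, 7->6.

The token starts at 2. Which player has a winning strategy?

A0 = {1}
A1: add {4} — 4 (Runner) has 4→1.
A2: add {3} — 3 (Runner) has 3→4.
A3: add {2} — 2 (Runner) has 2→3.
A4 = A3; e.g. 5 (Keeper) can still go to 6. Fixed point.
2 ∈ A3, so Runner can force the target.

Runner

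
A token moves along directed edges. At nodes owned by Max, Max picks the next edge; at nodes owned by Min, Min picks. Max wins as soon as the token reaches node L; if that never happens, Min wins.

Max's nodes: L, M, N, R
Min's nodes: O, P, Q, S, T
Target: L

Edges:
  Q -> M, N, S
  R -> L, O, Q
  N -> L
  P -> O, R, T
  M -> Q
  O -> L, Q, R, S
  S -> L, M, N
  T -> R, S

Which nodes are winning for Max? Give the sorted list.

A0 = {L}
A1: add {N, R} — N (Max) has N→L; R (Max) has R→L.
A2 = A1; e.g. M (Max) has no edge into A1. Fixed point.
Max's winning region = {L, N, R}.

L, N, R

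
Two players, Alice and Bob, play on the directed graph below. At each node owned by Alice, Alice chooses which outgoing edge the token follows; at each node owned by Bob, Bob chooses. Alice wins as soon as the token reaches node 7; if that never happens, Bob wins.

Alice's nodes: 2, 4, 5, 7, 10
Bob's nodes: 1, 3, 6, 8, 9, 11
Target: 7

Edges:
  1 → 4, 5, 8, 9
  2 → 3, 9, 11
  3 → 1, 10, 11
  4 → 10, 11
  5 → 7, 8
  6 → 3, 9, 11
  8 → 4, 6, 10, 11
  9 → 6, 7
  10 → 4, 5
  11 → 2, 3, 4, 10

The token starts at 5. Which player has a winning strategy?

Alice

A0 = {7}
A1: add {5} — 5 (Alice) has 5→7.
5 ∈ A1, so Alice can force the target.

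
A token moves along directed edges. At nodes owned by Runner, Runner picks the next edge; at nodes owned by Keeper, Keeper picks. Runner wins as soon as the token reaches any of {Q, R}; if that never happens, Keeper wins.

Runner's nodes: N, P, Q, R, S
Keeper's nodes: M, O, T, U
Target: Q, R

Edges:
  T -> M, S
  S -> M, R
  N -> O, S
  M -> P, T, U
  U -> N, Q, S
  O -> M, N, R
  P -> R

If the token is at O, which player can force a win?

Keeper

A0 = {Q, R}
A1: add {P, S} — P (Runner) has P→R; S (Runner) has S→R.
A2: add {N} — N (Runner) has N→S.
A3: add {U} — U (Keeper): all of {N, Q, S} already in.
A4 = A3; e.g. M (Keeper) can still go to T. Fixed point.
O never enters the attractor, so Keeper can avoid the target forever.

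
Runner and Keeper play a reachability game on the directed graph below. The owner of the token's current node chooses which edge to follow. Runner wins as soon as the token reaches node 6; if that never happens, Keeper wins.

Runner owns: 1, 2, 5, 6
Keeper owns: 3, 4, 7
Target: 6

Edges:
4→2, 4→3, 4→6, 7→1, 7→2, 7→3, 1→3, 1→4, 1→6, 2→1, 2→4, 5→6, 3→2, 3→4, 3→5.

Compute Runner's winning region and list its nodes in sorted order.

A0 = {6}
A1: add {1, 5} — 1 (Runner) has 1→6; 5 (Runner) has 5→6.
A2: add {2} — 2 (Runner) has 2→1.
A3 = A2; e.g. 3 (Keeper) can still go to 4. Fixed point.
Runner's winning region = {1, 2, 5, 6}.

1, 2, 5, 6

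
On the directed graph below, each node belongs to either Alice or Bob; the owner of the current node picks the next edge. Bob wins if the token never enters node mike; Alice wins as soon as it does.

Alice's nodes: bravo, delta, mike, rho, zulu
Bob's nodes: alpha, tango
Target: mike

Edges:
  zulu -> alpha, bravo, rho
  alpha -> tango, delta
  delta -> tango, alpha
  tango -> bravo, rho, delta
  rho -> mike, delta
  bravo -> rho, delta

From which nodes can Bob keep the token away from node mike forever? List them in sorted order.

A0 = {mike}
A1: add {rho} — rho (Alice) has rho→mike.
A2: add {bravo, zulu} — zulu (Alice) has zulu→rho; bravo (Alice) has bravo→rho.
A3 = A2; e.g. tango (Bob) can still go to delta. Fixed point.
Alice's attractor = {bravo, mike, rho, zulu}; Bob avoids the target exactly from the complement.

alpha, delta, tango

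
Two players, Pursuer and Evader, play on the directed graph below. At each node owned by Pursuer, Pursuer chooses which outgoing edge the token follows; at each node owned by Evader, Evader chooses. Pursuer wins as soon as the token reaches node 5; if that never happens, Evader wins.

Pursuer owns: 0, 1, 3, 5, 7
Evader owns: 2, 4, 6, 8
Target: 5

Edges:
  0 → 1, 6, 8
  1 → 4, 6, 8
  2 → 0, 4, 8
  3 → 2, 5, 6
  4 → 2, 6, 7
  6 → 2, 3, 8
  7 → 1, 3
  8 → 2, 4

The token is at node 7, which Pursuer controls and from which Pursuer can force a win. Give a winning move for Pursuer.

3

A0 = {5}
A1: add {3} — 3 (Pursuer) has 3→5.
A2: add {7} — 7 (Pursuer) has 7→3.
A3 = A2; e.g. 0 (Pursuer) has no edge into A2. Fixed point.
From 7, successor 3 is in the attractor (rank 1); the other successor 1 is not.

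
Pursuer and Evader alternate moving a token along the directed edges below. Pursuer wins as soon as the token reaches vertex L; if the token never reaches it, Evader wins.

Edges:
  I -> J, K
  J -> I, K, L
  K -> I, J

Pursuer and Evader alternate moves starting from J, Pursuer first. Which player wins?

Pursuer

Track states (vertex, player-to-move).
A0 = {(L,Pursuer), (L,Evader)}
A1: add {(J,Pursuer)}.
(J,Pursuer) ∈ A1 ⇒ Pursuer forces the target.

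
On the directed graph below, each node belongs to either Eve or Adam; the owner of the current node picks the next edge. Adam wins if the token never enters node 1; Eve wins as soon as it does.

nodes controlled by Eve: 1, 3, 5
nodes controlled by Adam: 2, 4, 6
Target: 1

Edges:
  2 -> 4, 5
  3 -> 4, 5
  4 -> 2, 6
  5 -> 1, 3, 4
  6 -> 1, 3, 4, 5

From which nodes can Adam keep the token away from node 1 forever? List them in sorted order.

2, 4, 6

A0 = {1}
A1: add {5} — 5 (Eve) has 5→1.
A2: add {3} — 3 (Eve) has 3→5.
A3 = A2; e.g. 2 (Adam) can still go to 4. Fixed point.
Eve's attractor = {1, 3, 5}; Adam avoids the target exactly from the complement.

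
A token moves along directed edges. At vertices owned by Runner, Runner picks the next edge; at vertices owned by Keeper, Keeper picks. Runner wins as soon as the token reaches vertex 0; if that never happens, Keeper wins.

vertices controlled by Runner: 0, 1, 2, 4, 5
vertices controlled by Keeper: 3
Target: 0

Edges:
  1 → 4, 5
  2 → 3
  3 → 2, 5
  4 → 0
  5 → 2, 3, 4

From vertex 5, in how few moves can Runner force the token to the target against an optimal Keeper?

2

A0 = {0}
A1: add {4} — 4 (Runner) has 4→0.
A2: add {1, 5} — 1 (Runner) has 1→4; 5 (Runner) has 5→4.
A3 = A2; e.g. 2 (Runner) has no edge into A2. Fixed point.
5 enters the attractor at level 2, so Runner can force the target in 2 moves from there.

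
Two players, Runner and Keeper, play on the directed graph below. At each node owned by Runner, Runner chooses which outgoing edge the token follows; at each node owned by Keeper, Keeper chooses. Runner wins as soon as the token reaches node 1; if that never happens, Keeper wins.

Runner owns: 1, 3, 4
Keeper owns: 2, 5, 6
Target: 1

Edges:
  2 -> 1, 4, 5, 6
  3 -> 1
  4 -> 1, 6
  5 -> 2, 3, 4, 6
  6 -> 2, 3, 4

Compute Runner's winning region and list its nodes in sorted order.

1, 3, 4

A0 = {1}
A1: add {3, 4} — 3 (Runner) has 3→1; 4 (Runner) has 4→1.
A2 = A1; e.g. 2 (Keeper) can still go to 5. Fixed point.
Runner's winning region = {1, 3, 4}.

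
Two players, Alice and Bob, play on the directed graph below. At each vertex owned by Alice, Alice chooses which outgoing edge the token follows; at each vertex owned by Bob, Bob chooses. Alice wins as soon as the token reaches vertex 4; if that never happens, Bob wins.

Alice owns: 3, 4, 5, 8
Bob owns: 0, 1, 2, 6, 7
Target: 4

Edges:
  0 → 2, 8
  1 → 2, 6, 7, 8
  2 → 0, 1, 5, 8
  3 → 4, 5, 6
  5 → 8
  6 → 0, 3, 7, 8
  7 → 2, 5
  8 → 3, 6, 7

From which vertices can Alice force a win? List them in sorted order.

A0 = {4}
A1: add {3} — 3 (Alice) has 3→4.
A2: add {8} — 8 (Alice) has 8→3.
A3: add {5} — 5 (Alice) has 5→8.
A4 = A3; e.g. 0 (Bob) can still go to 2. Fixed point.
Alice's winning region = {3, 4, 5, 8}.

3, 4, 5, 8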